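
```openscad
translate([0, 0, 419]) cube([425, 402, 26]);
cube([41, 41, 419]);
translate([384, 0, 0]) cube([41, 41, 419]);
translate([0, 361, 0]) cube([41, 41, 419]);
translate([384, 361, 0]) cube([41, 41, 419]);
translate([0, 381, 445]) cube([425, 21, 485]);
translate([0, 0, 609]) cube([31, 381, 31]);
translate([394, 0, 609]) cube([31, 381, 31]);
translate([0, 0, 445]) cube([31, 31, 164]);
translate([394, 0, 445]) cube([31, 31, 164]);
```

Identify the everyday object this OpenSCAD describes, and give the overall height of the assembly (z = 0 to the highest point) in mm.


A chair. The overall height is 930 mm.

A slab on four corner posts with a tall panel at the back — a chair. The seat slab sits at z = 419 with thickness 26, and the 485 mm backrest starts at the seat top, so the overall height is 419 + 26 + 485 = 930 mm.


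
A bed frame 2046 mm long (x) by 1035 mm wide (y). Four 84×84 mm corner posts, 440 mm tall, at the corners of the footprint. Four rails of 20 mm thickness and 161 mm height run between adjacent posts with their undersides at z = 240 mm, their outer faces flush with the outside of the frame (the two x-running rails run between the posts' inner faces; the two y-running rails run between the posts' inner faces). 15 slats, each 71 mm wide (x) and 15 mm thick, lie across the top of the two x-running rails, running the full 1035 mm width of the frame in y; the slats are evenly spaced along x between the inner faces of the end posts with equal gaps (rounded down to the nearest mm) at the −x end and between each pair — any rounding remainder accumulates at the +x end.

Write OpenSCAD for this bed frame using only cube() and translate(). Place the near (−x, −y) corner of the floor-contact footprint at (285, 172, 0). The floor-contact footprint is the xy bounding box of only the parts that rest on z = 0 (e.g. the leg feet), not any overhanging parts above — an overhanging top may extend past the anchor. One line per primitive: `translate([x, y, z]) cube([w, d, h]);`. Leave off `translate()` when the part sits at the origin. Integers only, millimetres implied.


translate([285, 172, 0]) cube([84, 84, 440]);
translate([285, 1123, 0]) cube([84, 84, 440]);
translate([2247, 172, 0]) cube([84, 84, 440]);
translate([2247, 1123, 0]) cube([84, 84, 440]);
translate([369, 172, 240]) cube([1878, 20, 161]);
translate([369, 1187, 240]) cube([1878, 20, 161]);
translate([285, 256, 240]) cube([20, 867, 161]);
translate([2311, 256, 240]) cube([20, 867, 161]);
translate([419, 172, 401]) cube([71, 1035, 15]);
translate([540, 172, 401]) cube([71, 1035, 15]);
translate([661, 172, 401]) cube([71, 1035, 15]);
translate([782, 172, 401]) cube([71, 1035, 15]);
translate([903, 172, 401]) cube([71, 1035, 15]);
translate([1024, 172, 401]) cube([71, 1035, 15]);
translate([1145, 172, 401]) cube([71, 1035, 15]);
translate([1266, 172, 401]) cube([71, 1035, 15]);
translate([1387, 172, 401]) cube([71, 1035, 15]);
translate([1508, 172, 401]) cube([71, 1035, 15]);
translate([1629, 172, 401]) cube([71, 1035, 15]);
translate([1750, 172, 401]) cube([71, 1035, 15]);
translate([1871, 172, 401]) cube([71, 1035, 15]);
translate([1992, 172, 401]) cube([71, 1035, 15]);
translate([2113, 172, 401]) cube([71, 1035, 15]);


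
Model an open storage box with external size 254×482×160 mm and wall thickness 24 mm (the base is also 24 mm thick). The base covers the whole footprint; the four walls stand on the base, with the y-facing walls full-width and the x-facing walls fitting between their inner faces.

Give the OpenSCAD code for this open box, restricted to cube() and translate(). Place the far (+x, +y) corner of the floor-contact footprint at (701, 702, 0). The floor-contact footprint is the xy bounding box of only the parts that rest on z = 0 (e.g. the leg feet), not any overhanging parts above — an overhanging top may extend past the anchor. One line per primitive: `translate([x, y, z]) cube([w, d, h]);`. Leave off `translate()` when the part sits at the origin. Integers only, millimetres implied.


translate([447, 220, 0]) cube([254, 482, 24]);
translate([447, 220, 24]) cube([254, 24, 136]);
translate([447, 678, 24]) cube([254, 24, 136]);
translate([447, 244, 24]) cube([24, 434, 136]);
translate([677, 244, 24]) cube([24, 434, 136]);


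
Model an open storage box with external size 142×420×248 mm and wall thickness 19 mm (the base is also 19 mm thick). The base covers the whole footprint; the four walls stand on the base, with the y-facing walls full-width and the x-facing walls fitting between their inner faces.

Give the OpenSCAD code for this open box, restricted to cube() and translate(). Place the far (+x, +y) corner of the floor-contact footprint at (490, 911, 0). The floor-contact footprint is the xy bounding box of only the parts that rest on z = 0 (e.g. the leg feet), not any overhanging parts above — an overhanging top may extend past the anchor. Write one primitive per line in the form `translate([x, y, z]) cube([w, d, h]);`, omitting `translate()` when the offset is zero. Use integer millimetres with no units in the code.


translate([348, 491, 0]) cube([142, 420, 19]);
translate([348, 491, 19]) cube([142, 19, 229]);
translate([348, 892, 19]) cube([142, 19, 229]);
translate([348, 510, 19]) cube([19, 382, 229]);
translate([471, 510, 19]) cube([19, 382, 229]);


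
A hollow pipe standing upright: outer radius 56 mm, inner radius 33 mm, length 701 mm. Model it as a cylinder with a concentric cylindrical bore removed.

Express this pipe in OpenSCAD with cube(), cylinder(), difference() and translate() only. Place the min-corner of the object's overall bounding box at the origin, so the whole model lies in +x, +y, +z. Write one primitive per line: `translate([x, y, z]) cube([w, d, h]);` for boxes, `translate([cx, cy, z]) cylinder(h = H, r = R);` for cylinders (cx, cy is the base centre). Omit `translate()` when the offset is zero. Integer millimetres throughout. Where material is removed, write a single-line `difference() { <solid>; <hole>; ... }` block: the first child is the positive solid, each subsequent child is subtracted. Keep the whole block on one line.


difference() { translate([56, 56, 0]) cylinder(h = 701, r = 56); translate([56, 56, 0]) cylinder(h = 701, r = 33); }


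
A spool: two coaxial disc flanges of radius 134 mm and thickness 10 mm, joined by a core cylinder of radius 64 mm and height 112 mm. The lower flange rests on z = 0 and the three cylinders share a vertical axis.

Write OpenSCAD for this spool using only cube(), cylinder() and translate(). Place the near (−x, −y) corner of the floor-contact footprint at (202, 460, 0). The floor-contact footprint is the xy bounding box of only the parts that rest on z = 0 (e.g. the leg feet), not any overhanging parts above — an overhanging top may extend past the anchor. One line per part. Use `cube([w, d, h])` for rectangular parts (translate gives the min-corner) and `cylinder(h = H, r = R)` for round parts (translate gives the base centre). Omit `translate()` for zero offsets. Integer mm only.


translate([336, 594, 0]) cylinder(h = 10, r = 134);
translate([336, 594, 10]) cylinder(h = 112, r = 64);
translate([336, 594, 122]) cylinder(h = 10, r = 134);


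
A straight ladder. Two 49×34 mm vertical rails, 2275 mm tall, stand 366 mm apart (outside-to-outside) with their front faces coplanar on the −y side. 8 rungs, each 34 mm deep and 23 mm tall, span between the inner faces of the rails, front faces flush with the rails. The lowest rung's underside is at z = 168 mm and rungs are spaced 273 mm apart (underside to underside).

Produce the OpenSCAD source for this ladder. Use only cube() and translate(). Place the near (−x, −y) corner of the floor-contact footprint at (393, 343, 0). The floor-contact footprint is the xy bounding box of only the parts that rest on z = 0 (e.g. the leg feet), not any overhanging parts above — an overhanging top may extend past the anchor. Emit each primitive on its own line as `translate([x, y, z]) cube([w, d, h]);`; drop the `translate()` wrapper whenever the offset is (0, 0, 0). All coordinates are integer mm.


// rung span = 366 - 2*49 = 268
// rung[k] z = 168 + k*273
translate([393, 343, 0]) cube([49, 34, 2275]);
translate([710, 343, 0]) cube([49, 34, 2275]);
translate([442, 343, 168]) cube([268, 34, 23]);
translate([442, 343, 441]) cube([268, 34, 23]);
translate([442, 343, 714]) cube([268, 34, 23]);
translate([442, 343, 987]) cube([268, 34, 23]);
translate([442, 343, 1260]) cube([268, 34, 23]);
translate([442, 343, 1533]) cube([268, 34, 23]);
translate([442, 343, 1806]) cube([268, 34, 23]);
translate([442, 343, 2079]) cube([268, 34, 23]);


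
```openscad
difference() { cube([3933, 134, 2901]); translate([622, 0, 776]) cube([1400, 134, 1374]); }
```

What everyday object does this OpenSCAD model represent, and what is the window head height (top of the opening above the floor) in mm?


A wall with a window opening. The window head height is 2150 mm.

A wall with a rectangular opening subtracted — a window. Sill at z = 776, opening 1374 mm tall, so the head is at 776 + 1374 = 2150 mm.


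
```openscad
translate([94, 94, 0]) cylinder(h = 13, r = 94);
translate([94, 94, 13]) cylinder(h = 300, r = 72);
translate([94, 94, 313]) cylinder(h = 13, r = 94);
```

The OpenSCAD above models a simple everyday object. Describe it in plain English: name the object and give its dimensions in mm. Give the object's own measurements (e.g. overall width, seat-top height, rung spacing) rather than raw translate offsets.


A spool: two coaxial disc flanges of radius 94 mm and thickness 13 mm, joined by a core cylinder of radius 72 mm and height 300 mm. The lower flange rests on z = 0 and the three cylinders share a vertical axis.


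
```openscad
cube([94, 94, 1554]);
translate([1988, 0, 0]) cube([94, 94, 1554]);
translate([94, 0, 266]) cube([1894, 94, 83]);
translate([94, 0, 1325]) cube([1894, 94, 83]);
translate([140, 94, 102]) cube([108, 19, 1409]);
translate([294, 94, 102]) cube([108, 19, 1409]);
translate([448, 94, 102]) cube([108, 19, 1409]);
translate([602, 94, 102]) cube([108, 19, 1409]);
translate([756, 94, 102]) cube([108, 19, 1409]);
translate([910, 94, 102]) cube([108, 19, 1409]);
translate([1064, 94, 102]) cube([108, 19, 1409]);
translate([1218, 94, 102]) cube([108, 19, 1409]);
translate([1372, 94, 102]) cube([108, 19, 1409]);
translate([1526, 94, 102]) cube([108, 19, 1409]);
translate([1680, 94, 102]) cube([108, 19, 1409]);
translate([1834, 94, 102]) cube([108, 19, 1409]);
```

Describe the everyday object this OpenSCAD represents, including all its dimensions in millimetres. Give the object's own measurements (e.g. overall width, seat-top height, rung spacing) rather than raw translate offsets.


A fence section. Two 94×94 mm posts, 1554 mm tall, stand on the floor with a clear span of 1894 mm between their inner faces. Two horizontal rails of 94×83 mm section span the gap between the posts with their undersides at z = 266 mm and z = 1325 mm, flush with the posts' −y face. 12 pickets, each 108 mm wide, 19 mm thick and 1409 mm tall, are fixed to the +y face of the rails with their bottoms at z = 102 mm, spaced across the span with a 46 mm gap after the −x post and between neighbouring pickets and before the +x post.


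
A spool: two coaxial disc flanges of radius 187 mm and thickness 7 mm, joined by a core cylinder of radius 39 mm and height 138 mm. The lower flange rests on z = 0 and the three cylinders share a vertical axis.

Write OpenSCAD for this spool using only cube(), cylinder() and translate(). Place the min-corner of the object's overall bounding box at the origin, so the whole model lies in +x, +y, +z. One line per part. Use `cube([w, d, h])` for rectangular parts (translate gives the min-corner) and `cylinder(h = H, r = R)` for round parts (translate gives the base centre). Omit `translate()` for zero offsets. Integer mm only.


translate([187, 187, 0]) cylinder(h = 7, r = 187);
translate([187, 187, 7]) cylinder(h = 138, r = 39);
translate([187, 187, 145]) cylinder(h = 7, r = 187);


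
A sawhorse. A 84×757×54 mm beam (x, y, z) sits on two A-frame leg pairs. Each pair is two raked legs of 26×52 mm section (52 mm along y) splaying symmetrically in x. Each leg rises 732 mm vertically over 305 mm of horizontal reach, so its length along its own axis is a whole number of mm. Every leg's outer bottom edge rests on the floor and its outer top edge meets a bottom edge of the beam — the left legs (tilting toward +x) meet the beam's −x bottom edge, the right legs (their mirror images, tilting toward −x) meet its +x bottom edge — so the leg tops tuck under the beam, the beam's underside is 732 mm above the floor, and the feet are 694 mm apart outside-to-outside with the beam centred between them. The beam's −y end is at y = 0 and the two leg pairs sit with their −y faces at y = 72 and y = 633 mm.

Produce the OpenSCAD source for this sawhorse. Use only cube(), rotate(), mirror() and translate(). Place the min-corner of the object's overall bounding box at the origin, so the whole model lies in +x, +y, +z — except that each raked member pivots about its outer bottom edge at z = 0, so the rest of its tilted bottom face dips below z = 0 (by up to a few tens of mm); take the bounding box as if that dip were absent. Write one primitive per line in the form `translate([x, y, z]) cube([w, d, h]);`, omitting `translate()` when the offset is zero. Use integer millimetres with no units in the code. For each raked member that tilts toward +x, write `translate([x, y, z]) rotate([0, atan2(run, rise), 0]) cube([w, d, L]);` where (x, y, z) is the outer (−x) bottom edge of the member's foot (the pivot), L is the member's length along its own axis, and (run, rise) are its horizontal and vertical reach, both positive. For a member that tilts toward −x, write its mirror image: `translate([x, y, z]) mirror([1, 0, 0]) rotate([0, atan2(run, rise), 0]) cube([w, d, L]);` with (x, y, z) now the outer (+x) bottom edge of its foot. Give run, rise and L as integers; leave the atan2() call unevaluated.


translate([305, 0, 732]) cube([84, 757, 54]);
translate([0, 72, 0]) rotate([0, atan2(305, 732), 0]) cube([26, 52, 793]);
translate([694, 72, 0]) mirror([1, 0, 0]) rotate([0, atan2(305, 732), 0]) cube([26, 52, 793]);
translate([0, 633, 0]) rotate([0, atan2(305, 732), 0]) cube([26, 52, 793]);
translate([694, 633, 0]) mirror([1, 0, 0]) rotate([0, atan2(305, 732), 0]) cube([26, 52, 793]);


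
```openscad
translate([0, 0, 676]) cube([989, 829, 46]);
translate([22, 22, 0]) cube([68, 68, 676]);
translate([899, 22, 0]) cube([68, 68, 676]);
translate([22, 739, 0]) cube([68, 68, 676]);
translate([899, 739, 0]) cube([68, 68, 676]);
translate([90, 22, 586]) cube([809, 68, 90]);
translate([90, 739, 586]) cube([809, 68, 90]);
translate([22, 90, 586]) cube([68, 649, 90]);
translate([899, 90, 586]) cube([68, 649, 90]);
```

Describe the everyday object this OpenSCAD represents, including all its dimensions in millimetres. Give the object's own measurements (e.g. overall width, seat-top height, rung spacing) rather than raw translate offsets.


A rectangular dining table. The top is 989×829×46 mm with its upper surface at z = 722 mm. It stands on four 68×68 mm square legs, each inset 22 mm from the nearest pair of top edges, running from the floor to the underside of the top. Four apron rails, 68 mm thick and 90 mm tall, run between adjacent legs with their top edges flush with the underside of the top and their outer faces flush with the legs' outer faces.


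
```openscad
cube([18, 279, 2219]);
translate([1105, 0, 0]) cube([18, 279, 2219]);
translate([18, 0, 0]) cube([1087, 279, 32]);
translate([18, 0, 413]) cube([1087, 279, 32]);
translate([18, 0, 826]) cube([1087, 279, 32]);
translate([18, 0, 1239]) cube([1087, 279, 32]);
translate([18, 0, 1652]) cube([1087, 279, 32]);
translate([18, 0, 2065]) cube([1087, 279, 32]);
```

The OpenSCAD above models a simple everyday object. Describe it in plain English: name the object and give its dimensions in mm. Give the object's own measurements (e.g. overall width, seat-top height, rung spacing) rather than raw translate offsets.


An open bookshelf. Two side panels, each 18 mm thick, 279 mm deep and 2219 mm tall, stand 1123 mm apart (outside-to-outside). Between them sit 6 shelves, each 32 mm thick and 279 mm deep, spanning the full gap between the sides. The bottom shelf rests on the floor (its underside at z = 0) and the clear gap between one shelf's top and the next shelf's underside is 381 mm.


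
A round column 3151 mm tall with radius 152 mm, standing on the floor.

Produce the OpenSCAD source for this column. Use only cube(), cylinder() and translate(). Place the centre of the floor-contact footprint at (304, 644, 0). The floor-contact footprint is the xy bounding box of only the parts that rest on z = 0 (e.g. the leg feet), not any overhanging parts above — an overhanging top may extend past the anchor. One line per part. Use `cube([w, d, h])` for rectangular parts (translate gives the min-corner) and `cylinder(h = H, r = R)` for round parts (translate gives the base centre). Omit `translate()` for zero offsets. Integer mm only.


translate([304, 644, 0]) cylinder(h = 3151, r = 152);


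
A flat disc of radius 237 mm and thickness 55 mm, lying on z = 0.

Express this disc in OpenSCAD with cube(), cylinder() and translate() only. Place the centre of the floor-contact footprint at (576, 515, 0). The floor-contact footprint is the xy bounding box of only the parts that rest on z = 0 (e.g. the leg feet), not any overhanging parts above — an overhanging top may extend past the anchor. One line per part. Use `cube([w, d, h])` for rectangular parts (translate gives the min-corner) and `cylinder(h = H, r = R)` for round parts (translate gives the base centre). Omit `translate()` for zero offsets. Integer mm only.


translate([576, 515, 0]) cylinder(h = 55, r = 237);


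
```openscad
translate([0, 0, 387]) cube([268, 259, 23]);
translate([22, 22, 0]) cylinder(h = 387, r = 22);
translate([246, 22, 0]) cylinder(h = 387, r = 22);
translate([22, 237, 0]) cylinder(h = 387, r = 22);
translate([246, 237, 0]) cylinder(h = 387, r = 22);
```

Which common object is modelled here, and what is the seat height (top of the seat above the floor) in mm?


A stool. The seat height is 410 mm.

A 268×259×23 slab at z = 387 on four corner cylinders — a stool. The seat top is 387 + 23 = 410 mm.


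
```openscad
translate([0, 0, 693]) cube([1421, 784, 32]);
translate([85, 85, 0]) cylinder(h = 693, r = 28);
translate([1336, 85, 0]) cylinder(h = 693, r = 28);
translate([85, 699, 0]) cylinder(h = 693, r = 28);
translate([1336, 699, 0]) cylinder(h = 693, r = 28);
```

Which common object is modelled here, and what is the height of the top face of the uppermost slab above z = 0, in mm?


A table. The table height is 725 mm.

A 1421×784×32 slab sits at z = 693 on four Ø56 mm round legs — a table. The top surface is at 693 + 32 = 725 mm.


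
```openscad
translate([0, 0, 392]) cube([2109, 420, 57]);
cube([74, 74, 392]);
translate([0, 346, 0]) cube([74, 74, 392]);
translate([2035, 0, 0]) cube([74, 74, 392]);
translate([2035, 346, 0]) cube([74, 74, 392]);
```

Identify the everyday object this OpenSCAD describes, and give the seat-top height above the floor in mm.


A bench. The seat-top height is 449 mm.

A long slab on four corner posts — a bench. The slab sits at z = 392 with thickness 57, so the top is 392 + 57 = 449 mm.


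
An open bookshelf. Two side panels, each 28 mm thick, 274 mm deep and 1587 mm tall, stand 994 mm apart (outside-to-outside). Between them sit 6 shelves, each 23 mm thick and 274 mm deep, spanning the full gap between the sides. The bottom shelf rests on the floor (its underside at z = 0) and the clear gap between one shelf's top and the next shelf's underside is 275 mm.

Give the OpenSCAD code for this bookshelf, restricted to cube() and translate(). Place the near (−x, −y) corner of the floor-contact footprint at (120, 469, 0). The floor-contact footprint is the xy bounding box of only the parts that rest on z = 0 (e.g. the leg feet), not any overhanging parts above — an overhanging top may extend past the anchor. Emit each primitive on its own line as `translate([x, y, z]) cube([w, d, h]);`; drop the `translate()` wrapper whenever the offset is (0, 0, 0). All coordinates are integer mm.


translate([120, 469, 0]) cube([28, 274, 1587]);
translate([1086, 469, 0]) cube([28, 274, 1587]);
translate([148, 469, 0]) cube([938, 274, 23]);
translate([148, 469, 298]) cube([938, 274, 23]);
translate([148, 469, 596]) cube([938, 274, 23]);
translate([148, 469, 894]) cube([938, 274, 23]);
translate([148, 469, 1192]) cube([938, 274, 23]);
translate([148, 469, 1490]) cube([938, 274, 23]);


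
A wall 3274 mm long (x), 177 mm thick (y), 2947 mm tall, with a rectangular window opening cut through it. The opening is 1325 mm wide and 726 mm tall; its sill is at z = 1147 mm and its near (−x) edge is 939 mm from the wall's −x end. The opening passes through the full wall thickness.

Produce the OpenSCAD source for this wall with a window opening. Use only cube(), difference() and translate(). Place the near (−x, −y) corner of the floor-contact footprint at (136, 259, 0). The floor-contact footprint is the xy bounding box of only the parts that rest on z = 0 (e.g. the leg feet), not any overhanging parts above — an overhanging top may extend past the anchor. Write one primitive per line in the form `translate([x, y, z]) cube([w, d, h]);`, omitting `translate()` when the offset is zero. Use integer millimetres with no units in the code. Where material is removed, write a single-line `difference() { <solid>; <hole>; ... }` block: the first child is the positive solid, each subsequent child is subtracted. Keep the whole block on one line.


difference() { translate([136, 259, 0]) cube([3274, 177, 2947]); translate([1075, 259, 1147]) cube([1325, 177, 726]); }


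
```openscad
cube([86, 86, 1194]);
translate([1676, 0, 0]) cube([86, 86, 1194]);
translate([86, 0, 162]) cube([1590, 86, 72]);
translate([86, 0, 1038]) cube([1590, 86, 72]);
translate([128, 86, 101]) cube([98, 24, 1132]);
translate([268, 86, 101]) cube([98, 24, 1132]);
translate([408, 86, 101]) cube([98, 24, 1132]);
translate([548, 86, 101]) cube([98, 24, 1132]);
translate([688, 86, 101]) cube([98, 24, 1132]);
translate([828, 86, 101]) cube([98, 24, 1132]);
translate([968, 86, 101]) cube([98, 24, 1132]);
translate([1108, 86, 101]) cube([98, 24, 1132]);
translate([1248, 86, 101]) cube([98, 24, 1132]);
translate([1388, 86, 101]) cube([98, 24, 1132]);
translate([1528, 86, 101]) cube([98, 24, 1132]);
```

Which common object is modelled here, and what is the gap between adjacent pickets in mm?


A fence section. The picket gap is 42 mm.

Two posts, two rails, 11 pickets — a fence section. Span 1590 mm holds 11 pickets of 98 mm with 12 equal gaps: ⌊(1590 − 11·98) / 12⌋ = 42 mm.


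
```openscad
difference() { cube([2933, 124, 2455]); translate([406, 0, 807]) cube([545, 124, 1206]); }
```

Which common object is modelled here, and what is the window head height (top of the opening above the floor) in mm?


A wall with a window opening. The window head height is 2013 mm.

A wall with a rectangular opening subtracted — a window. Sill at z = 807, opening 1206 mm tall, so the head is at 807 + 1206 = 2013 mm.


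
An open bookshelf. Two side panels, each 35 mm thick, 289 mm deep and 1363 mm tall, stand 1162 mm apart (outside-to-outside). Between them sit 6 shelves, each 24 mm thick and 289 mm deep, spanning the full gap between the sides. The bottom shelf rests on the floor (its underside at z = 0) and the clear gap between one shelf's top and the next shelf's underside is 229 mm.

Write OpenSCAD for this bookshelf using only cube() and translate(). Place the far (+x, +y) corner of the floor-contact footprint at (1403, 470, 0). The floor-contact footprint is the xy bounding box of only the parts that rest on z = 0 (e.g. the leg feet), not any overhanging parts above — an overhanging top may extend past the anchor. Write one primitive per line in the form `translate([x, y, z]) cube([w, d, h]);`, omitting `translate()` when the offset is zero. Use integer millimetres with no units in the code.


translate([241, 181, 0]) cube([35, 289, 1363]);
translate([1368, 181, 0]) cube([35, 289, 1363]);
translate([276, 181, 0]) cube([1092, 289, 24]);
translate([276, 181, 253]) cube([1092, 289, 24]);
translate([276, 181, 506]) cube([1092, 289, 24]);
translate([276, 181, 759]) cube([1092, 289, 24]);
translate([276, 181, 1012]) cube([1092, 289, 24]);
translate([276, 181, 1265]) cube([1092, 289, 24]);


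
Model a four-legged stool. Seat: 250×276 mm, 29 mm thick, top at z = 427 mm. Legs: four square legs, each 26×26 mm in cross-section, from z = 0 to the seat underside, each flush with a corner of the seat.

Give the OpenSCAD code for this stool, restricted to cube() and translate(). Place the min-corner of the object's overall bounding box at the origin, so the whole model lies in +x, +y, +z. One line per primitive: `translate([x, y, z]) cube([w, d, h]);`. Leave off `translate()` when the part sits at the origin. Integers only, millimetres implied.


translate([0, 0, 398]) cube([250, 276, 29]);
cube([26, 26, 398]);
translate([224, 0, 0]) cube([26, 26, 398]);
translate([0, 250, 0]) cube([26, 26, 398]);
translate([224, 250, 0]) cube([26, 26, 398]);


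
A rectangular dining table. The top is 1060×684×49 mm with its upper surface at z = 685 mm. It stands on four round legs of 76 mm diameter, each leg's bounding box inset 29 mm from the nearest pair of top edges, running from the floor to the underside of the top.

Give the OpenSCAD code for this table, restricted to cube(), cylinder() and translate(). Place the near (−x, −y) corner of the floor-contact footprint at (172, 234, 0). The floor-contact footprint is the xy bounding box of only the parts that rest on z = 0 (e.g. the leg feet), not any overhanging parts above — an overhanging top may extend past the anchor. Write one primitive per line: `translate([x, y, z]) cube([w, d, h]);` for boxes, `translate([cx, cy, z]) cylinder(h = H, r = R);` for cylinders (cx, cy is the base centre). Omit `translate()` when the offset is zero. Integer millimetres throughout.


// leg_h = 685 - 49 = 636
translate([143, 205, 636]) cube([1060, 684, 49]);
translate([210, 272, 0]) cylinder(h = 636, r = 38);
translate([1136, 272, 0]) cylinder(h = 636, r = 38);
translate([210, 822, 0]) cylinder(h = 636, r = 38);
translate([1136, 822, 0]) cylinder(h = 636, r = 38);


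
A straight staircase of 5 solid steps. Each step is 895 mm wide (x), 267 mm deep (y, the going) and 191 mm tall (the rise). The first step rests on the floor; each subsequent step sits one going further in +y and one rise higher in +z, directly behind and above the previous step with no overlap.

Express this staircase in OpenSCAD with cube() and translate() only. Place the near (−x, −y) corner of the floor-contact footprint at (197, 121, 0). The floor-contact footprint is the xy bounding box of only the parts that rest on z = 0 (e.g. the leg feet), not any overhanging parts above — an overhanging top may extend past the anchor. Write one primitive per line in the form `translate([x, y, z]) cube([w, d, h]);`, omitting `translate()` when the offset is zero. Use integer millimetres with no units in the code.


translate([197, 121, 0]) cube([895, 267, 191]);
translate([197, 388, 191]) cube([895, 267, 191]);
translate([197, 655, 382]) cube([895, 267, 191]);
translate([197, 922, 573]) cube([895, 267, 191]);
translate([197, 1189, 764]) cube([895, 267, 191]);


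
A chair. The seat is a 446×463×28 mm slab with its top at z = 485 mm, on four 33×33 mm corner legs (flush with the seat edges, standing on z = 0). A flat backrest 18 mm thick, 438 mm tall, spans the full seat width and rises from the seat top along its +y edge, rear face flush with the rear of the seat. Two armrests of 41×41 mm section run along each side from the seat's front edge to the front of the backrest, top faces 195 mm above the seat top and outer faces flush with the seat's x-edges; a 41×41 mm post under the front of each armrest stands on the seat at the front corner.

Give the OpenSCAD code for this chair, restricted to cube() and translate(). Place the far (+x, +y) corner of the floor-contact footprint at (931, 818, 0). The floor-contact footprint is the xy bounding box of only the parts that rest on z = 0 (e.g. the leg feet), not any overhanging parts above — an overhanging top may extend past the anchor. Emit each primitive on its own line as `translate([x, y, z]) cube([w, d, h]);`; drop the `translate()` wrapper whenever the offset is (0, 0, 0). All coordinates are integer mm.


// leg_h = 485 - 28 = 457
// arm post h = 195 - 41 = 154
translate([485, 355, 457]) cube([446, 463, 28]);
translate([485, 355, 0]) cube([33, 33, 457]);
translate([898, 355, 0]) cube([33, 33, 457]);
translate([485, 785, 0]) cube([33, 33, 457]);
translate([898, 785, 0]) cube([33, 33, 457]);
translate([485, 800, 485]) cube([446, 18, 438]);
translate([485, 355, 639]) cube([41, 445, 41]);
translate([890, 355, 639]) cube([41, 445, 41]);
translate([485, 355, 485]) cube([41, 41, 154]);
translate([890, 355, 485]) cube([41, 41, 154]);


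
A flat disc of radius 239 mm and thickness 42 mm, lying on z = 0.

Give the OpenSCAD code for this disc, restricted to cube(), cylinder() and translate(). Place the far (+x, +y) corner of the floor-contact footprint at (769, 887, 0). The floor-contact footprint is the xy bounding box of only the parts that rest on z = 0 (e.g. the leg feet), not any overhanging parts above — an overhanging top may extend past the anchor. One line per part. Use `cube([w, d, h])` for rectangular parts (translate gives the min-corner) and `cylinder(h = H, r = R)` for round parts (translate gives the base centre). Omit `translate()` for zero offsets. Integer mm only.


translate([530, 648, 0]) cylinder(h = 42, r = 239);


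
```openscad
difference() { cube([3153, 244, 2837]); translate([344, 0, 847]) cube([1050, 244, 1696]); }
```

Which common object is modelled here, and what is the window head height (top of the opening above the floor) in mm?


A wall with a window opening. The window head height is 2543 mm.

A wall with a rectangular opening subtracted — a window. Sill at z = 847, opening 1696 mm tall, so the head is at 847 + 1696 = 2543 mm.


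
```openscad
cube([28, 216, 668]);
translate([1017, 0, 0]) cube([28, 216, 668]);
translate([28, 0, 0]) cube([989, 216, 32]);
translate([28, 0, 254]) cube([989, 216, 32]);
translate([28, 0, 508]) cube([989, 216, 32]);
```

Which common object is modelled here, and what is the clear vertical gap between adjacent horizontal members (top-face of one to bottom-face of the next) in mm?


A bookshelf. The clear shelf gap is 222 mm.

Two tall side panels with 3 horizontal boards between them — a bookshelf. The first two shelf undersides are at z = 0 and z = 254; with shelf thickness 32, the clear gap is 254 − 0 − 32 = 222 mm.


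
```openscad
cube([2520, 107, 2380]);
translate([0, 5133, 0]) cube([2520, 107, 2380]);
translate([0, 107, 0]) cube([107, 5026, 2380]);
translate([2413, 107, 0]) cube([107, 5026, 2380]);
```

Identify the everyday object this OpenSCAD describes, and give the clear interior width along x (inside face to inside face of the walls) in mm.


A house (or room) frame. The interior width is 2306 mm.

Four 2380 mm walls enclosing a rectangle with no floor or roof — a room or house frame. Outside width is 2520 mm and wall thickness is 107 mm, so the interior width is 2520 − 2 × 107 = 2306 mm.


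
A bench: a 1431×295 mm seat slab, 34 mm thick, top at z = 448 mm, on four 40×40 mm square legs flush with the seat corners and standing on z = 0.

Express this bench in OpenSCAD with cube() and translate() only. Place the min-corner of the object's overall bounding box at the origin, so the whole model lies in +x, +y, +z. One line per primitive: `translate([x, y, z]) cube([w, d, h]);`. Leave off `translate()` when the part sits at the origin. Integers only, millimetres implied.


translate([0, 0, 414]) cube([1431, 295, 34]);
cube([40, 40, 414]);
translate([0, 255, 0]) cube([40, 40, 414]);
translate([1391, 0, 0]) cube([40, 40, 414]);
translate([1391, 255, 0]) cube([40, 40, 414]);


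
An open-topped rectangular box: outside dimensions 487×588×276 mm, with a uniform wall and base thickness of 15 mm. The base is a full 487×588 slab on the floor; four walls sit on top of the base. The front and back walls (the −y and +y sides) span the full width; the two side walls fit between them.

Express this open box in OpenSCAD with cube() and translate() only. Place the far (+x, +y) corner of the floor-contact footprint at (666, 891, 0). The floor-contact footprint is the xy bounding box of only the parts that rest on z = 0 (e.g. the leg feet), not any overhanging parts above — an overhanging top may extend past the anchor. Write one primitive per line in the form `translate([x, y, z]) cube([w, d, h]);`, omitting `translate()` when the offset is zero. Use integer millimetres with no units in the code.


translate([179, 303, 0]) cube([487, 588, 15]);
translate([179, 303, 15]) cube([487, 15, 261]);
translate([179, 876, 15]) cube([487, 15, 261]);
translate([179, 318, 15]) cube([15, 558, 261]);
translate([651, 318, 15]) cube([15, 558, 261]);


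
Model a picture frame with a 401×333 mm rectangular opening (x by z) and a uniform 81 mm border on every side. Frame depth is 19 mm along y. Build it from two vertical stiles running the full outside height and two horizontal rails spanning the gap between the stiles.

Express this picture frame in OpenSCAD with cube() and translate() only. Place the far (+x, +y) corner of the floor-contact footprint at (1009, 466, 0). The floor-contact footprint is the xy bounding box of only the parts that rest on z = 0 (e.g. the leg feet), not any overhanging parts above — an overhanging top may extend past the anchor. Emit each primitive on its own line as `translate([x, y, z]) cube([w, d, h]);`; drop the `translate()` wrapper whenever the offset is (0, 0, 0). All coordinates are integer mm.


translate([446, 447, 0]) cube([81, 19, 495]);
translate([928, 447, 0]) cube([81, 19, 495]);
translate([527, 447, 0]) cube([401, 19, 81]);
translate([527, 447, 414]) cube([401, 19, 81]);


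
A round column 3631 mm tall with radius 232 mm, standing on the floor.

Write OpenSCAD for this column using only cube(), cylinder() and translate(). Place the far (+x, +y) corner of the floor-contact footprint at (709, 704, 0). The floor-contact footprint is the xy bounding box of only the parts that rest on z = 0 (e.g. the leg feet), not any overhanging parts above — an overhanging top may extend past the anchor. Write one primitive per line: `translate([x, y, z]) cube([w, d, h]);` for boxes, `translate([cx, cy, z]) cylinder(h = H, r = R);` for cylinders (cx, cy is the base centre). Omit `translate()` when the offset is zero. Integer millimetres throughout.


translate([477, 472, 0]) cylinder(h = 3631, r = 232);


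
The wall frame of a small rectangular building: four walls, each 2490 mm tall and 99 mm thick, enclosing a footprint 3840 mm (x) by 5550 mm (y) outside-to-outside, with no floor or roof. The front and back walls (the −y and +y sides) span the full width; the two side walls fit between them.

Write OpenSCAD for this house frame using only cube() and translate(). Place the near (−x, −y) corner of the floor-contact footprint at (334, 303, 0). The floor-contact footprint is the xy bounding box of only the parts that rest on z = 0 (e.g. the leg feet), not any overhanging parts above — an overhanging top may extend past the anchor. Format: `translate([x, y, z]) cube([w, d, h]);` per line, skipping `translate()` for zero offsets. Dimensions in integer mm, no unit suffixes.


translate([334, 303, 0]) cube([3840, 99, 2490]);
translate([334, 5754, 0]) cube([3840, 99, 2490]);
translate([334, 402, 0]) cube([99, 5352, 2490]);
translate([4075, 402, 0]) cube([99, 5352, 2490]);


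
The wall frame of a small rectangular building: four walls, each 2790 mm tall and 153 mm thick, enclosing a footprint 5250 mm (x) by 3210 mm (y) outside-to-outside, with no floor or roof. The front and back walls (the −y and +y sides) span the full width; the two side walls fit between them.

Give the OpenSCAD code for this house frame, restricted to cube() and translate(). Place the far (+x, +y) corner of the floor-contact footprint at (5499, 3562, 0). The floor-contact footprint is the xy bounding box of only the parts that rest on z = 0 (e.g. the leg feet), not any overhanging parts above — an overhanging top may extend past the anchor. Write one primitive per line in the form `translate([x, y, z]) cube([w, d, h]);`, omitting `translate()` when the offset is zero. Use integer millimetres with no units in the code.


translate([249, 352, 0]) cube([5250, 153, 2790]);
translate([249, 3409, 0]) cube([5250, 153, 2790]);
translate([249, 505, 0]) cube([153, 2904, 2790]);
translate([5346, 505, 0]) cube([153, 2904, 2790]);


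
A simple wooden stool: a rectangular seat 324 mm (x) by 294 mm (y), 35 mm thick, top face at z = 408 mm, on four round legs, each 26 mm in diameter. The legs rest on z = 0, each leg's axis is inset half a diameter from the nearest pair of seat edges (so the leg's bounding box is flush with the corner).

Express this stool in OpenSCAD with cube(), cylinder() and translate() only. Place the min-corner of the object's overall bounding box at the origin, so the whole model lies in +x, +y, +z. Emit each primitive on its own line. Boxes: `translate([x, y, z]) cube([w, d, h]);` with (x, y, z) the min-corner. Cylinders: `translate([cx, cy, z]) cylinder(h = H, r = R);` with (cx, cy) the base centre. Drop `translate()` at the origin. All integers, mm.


// leg_h = 408 - 35 = 373
translate([0, 0, 373]) cube([324, 294, 35]);
translate([13, 13, 0]) cylinder(h = 373, r = 13);
translate([311, 13, 0]) cylinder(h = 373, r = 13);
translate([13, 281, 0]) cylinder(h = 373, r = 13);
translate([311, 281, 0]) cylinder(h = 373, r = 13);


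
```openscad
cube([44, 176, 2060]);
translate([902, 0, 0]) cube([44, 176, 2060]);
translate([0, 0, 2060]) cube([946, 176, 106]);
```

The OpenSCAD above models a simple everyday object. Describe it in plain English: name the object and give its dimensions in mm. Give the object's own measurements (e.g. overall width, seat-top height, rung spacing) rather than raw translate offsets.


A door frame. The clear opening is 858 mm wide and 2060 mm high. Two 44 mm wide jambs, 176 mm deep, stand either side of the opening from the floor to the top of the opening. A 106 mm thick head sits across the top of both jambs, spanning the full outside width of the frame.


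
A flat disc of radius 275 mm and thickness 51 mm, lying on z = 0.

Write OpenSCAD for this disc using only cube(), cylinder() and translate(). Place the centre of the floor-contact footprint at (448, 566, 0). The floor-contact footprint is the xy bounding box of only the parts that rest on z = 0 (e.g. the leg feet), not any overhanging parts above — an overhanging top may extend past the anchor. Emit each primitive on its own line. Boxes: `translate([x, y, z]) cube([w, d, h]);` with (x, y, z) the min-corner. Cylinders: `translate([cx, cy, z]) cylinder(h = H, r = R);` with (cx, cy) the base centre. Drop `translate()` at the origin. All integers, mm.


translate([448, 566, 0]) cylinder(h = 51, r = 275);


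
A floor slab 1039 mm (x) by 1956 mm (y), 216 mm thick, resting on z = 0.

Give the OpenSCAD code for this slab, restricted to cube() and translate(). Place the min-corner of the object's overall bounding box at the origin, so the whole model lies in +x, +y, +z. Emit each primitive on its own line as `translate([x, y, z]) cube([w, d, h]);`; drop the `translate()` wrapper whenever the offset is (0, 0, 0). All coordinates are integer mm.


cube([1039, 1956, 216]);


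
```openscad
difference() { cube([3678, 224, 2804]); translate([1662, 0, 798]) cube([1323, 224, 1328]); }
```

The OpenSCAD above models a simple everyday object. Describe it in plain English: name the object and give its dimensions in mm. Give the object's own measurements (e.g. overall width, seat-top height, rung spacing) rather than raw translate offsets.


A wall 3678 mm long (x), 224 mm thick (y), 2804 mm tall, with a rectangular window opening cut through it. The opening is 1323 mm wide and 1328 mm tall; its sill is at z = 798 mm and its near (−x) edge is 1662 mm from the wall's −x end. The opening passes through the full wall thickness.
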